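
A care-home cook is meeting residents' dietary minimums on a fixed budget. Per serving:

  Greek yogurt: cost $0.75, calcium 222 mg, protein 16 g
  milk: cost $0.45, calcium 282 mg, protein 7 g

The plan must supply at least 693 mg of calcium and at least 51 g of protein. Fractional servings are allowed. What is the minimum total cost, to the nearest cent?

$2.39

Check every corner: each single food scaled to meet both minima, and each pair solved so both constraints bind.
Greek yogurt only: max(693/222, 51/16) = 3.188 servings → $2.39.
milk only: max(693/282, 51/7) = 7.286 servings → $3.28.
Greek yogurt + milk: the both-tight solution has a negative serving — not a feasible corner.
So the least-cost plan costs $2.39.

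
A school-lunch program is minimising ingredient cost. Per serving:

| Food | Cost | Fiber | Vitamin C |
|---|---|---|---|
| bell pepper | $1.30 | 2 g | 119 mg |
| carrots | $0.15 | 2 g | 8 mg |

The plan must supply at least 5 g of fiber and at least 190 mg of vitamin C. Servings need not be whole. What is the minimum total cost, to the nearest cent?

$2.14

For a min-cost LP with two ≥-constraints, a basic feasible solution has at most two positive variables.
bell pepper only: max(5/2, 190/119) = 2.5 servings → $3.25.
carrots only: max(5/2, 190/8) = 23.75 servings → $3.56.
bell pepper + carrots with both tight: 1.532 servings and 0.9685 servings → $2.14.
The minimum over all feasible corners is $2.14.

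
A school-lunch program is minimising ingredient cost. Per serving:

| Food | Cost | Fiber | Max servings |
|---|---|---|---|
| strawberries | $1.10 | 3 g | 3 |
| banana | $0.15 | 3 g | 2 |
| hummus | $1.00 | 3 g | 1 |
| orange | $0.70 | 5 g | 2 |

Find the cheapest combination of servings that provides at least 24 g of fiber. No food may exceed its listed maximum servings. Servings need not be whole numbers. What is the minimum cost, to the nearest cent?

Cost per g of fiber: banana $0.0500, orange $0.1400, hummus $0.3333, strawberries $0.3667.
Take 2 servings of banana: +6.0 g fiber for $0.30 (total $0.30, still need 18.0 g).
Take 2 servings of orange: +10.0 g fiber for $1.40 (total $1.70, still need 8.0 g).
Take 1 serving of hummus: +3.0 g fiber for $1.00 (total $2.70, still need 5.0 g).
Take 1.667 servings of strawberries: +5.0 g fiber for $1.83 (total $4.53, still need 0.0 g).
Greedy by cheapest-per-g is optimal for a single linear constraint, so the minimum cost is $4.53.

$4.53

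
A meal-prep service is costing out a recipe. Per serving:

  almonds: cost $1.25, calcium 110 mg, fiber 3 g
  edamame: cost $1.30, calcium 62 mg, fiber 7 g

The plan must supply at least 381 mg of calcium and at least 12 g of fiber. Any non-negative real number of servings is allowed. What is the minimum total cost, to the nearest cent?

This is a tiny linear program; its minimum lies at a vertex of the feasible set. List the vertices and price them.
almonds only: max(381/110, 12/3) = 4 servings → $5.00.
edamame only: max(381/62, 12/7) = 6.145 servings → $7.99.
almonds + edamame with both tight: 3.293 servings and 0.3031 servings → $4.51.
So the least-cost plan costs $4.51.

$4.51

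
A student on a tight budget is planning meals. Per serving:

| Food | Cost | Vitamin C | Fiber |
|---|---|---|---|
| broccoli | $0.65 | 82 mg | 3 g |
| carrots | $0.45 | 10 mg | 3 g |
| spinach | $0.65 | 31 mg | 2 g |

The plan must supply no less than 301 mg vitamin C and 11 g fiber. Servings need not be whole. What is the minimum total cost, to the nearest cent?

$2.39

Two binding constraints pin down two serving amounts, so the optimal mix uses at most two foods. The candidates are each food alone (scaled to the tighter of vitamin C/fiber) and each pair with both constraints tight.
broccoli only: max(301/82, 11/3) = 3.671 servings → $2.39.
carrots only: max(301/10, 11/3) = 30.1 servings → $13.54.
spinach only: max(301/31, 11/2) = 9.71 servings → $6.31.
broccoli + carrots: the both-tight solution has a negative serving — not a feasible corner.
broccoli + spinach: intersection lies outside the first quadrant.
carrots + spinach with both targets exact would need a negative amount; discard.
Cheapest feasible corner: $2.39.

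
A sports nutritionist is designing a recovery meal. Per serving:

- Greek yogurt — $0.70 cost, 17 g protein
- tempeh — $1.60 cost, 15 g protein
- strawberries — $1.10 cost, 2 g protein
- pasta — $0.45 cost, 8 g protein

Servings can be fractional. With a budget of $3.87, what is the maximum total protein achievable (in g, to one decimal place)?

Protein per dollar: Greek yogurt 24.29, pasta 17.78, tempeh 9.375, strawberries 1.818.
With no serving limits, spend the whole cost allowance on Greek yogurt: $3.87 / $0.70 × 17 g = 94.0 g.

94.0 g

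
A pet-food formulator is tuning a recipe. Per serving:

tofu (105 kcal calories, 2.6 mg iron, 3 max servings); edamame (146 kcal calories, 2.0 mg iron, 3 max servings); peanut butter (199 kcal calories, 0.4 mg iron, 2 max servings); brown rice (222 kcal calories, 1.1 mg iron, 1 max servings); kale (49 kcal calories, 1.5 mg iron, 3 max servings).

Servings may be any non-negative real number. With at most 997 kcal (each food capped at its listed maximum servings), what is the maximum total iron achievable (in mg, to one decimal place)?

Iron per kcal: kale 0.03061, tofu 0.02476, edamame 0.0137, brown rice 0.004955, peanut butter 0.00201.
Take 3 servings of kale: uses 147 kcal, +4.5 mg iron (running total 4.5 mg).
Take 3 servings of tofu: uses 315 kcal, +7.8 mg iron (running total 12.3 mg).
Take 3 servings of edamame: uses 438 kcal, +6.0 mg iron (running total 18.3 mg).
Take 0.4369 servings of brown rice: uses 97 kcal, +0.5 mg iron (running total 18.8 mg).
Filling greedily by iron-per-kcal is optimal for one linear limit, giving 18.8 mg.

18.8 mg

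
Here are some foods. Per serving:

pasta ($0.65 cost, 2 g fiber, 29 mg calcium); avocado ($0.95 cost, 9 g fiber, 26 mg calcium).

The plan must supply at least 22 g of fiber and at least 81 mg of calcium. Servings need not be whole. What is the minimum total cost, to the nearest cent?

Compare the cost at each extreme point of the feasible region.
pasta only: max(22/2, 81/29) = 11 servings → $7.15.
avocado only: max(22/9, 81/26) = 3.115 servings → $2.96.
pasta + avocado with both tight: 0.7512 servings and 2.278 servings → $2.65.
The minimum over all feasible corners is $2.65.

$2.65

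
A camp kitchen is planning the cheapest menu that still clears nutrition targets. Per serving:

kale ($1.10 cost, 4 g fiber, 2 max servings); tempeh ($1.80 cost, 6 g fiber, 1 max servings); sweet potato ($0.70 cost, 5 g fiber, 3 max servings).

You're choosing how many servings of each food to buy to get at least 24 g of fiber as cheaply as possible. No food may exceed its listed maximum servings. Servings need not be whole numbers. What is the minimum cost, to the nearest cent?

$4.60

Cost per g of fiber: sweet potato $0.1400, kale $0.2750, tempeh $0.3000.
Take 3 servings of sweet potato: +15.0 g fiber for $2.10 (total $2.10, still need 9.0 g).
Take 2 servings of kale: +8.0 g fiber for $2.20 (total $4.30, still need 1.0 g).
Take 0.1667 servings of tempeh: +1.0 g fiber for $0.30 (total $4.60, still need 0.0 g).
Filling from the cheapest source first is optimal under one linear minimum: $4.60.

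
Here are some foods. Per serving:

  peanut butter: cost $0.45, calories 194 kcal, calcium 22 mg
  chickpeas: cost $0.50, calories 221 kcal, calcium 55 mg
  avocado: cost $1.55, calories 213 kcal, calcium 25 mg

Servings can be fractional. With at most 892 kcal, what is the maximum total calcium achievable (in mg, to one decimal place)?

222.0 mg

Calcium per kcal: chickpeas 0.2489, avocado 0.1174, peanut butter 0.1134.
With no serving limits, spend the whole calories allowance on chickpeas: 892 kcal / 221 kcal × 55 mg = 222.0 mg.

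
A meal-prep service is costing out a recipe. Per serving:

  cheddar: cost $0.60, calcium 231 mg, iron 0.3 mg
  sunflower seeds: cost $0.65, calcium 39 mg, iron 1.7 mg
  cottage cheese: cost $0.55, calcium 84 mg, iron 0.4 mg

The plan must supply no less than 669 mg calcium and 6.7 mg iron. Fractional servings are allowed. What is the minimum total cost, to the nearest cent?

$3.68

cheddar only: max(669/231, 6.7/0.3) = 22.33 servings → $13.40.
sunflower seeds only: max(669/39, 6.7/1.7) = 17.15 servings → $11.15.
cottage cheese only: max(669/84, 6.7/0.4) = 16.75 servings → $9.21.
cheddar + sunflower seeds with both tight: 2.299 servings and 3.535 servings → $3.68.
cheddar + cottage cheese: intersection lies outside the first quadrant.
sunflower seeds + cottage cheese with both tight: 2.321 servings and 6.887 servings → $5.30.
Cheapest feasible corner: $3.68.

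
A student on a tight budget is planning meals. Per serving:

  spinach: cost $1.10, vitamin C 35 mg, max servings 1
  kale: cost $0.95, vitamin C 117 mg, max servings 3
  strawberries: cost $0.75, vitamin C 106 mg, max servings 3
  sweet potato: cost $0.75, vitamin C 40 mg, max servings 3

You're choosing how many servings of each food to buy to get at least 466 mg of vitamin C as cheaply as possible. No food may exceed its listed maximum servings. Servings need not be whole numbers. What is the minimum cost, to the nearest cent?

Cost per mg of vitamin C: strawberries $0.0071, kale $0.0081, sweet potato $0.0187, spinach $0.0314.
Take 3 servings of strawberries: +318.0 mg vitamin C for $2.25 (total $2.25, still need 148.0 mg).
Take 1.265 servings of kale: +148.0 mg vitamin C for $1.20 (total $3.45, still need 0.0 mg).
Greedy by cheapest-per-mg is optimal for a single linear constraint, so the minimum cost is $3.45.

$3.45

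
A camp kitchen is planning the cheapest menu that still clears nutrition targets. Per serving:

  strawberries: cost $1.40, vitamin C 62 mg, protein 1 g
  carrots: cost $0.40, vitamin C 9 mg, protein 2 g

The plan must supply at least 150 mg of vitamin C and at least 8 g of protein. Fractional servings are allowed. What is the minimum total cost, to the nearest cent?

Minimising a linear cost over {vitamin C ≥ 150, protein ≥ 8, servings ≥ 0} — the optimum is at a vertex, using one or two foods.
strawberries only: max(150/62, 8/1) = 8 servings → $11.20.
carrots only: max(150/9, 8/2) = 16.67 servings → $6.67.
strawberries + carrots with both tight: 1.983 servings and 3.009 servings → $3.98.
Cheapest feasible corner: $3.98.

$3.98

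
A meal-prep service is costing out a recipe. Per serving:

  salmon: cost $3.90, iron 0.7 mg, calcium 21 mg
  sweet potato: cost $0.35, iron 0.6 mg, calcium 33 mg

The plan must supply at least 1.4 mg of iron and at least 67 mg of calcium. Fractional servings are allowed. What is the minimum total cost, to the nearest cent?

$0.82

The cheapest plan sits at a corner of the feasible region — with two constraints it uses at most two foods.
salmon only: max(1.4/0.7, 67/21) = 3.19 servings → $12.44.
sweet potato only: max(1.4/0.6, 67/33) = 2.333 servings → $0.82.
salmon + sweet potato with both tight: 0.5714 servings and 1.667 servings → $2.81.
So the least-cost plan costs $0.82.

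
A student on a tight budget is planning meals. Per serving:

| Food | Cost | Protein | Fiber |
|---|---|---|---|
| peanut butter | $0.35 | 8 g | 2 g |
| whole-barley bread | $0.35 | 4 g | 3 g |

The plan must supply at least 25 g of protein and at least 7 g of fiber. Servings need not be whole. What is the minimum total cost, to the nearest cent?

With two linear requirements the optimum uses one or two foods; enumerate the corners.
peanut butter only: max(25/8, 7/2) = 3.5 servings → $1.23.
whole-barley bread only: max(25/4, 7/3) = 6.25 servings → $2.19.
peanut butter + whole-barley bread with both tight: 2.938 servings and 0.375 servings → $1.16.
Cheapest feasible corner: $1.16.

$1.16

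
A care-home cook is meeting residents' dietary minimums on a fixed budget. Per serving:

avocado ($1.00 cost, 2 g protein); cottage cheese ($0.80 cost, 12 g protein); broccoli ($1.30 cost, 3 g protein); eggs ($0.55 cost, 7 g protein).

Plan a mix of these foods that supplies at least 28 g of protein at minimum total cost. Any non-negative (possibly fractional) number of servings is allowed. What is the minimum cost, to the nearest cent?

Cost per g of protein: cottage cheese $0.0667, eggs $0.0786, broccoli $0.4333, avocado $0.5000.
With no serving limits, use only cottage cheese: 28 g / 12 g = 2.333 servings × $0.80 = $1.87.

$1.87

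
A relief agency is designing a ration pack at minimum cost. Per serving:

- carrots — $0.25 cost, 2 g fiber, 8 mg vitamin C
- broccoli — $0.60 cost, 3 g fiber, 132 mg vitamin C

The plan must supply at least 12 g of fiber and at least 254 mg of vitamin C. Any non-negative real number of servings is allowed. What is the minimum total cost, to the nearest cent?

This is a tiny linear program; its minimum lies at a vertex of the feasible set. List the vertices and price them.
carrots only: max(12/2, 254/8) = 31.75 servings → $7.94.
broccoli only: max(12/3, 254/132) = 4 servings → $2.40.
carrots + broccoli with both tight: 3.425 servings and 1.717 servings → $1.89.
Cheapest feasible corner: $1.89.

$1.89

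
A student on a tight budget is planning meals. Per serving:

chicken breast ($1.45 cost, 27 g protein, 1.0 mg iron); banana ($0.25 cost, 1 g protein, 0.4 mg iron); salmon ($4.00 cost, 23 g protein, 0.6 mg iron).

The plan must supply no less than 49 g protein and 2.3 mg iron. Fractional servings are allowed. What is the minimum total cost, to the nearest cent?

$2.89

For a min-cost LP with two ≥-constraints, a basic feasible solution has at most two positive variables.
chicken breast only: max(49/27, 2.3/1.0) = 2.3 servings → $3.33.
banana only: max(49/1, 2.3/0.4) = 49 servings → $12.25.
salmon only: max(49/23, 2.3/0.6) = 3.833 servings → $15.33.
chicken breast + banana with both tight: 1.765 servings and 1.337 servings → $2.89.
chicken breast + salmon: intersection lies outside the first quadrant.
banana + salmon with both tight: 2.733 servings and 2.012 servings → $8.73.
So the least-cost plan costs $2.89.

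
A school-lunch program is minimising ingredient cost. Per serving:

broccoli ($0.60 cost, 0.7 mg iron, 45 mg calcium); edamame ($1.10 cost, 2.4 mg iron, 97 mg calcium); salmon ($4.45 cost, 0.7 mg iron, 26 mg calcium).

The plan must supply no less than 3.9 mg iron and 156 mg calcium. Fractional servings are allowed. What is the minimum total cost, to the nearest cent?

$1.79

This is a tiny linear program; its minimum lies at a vertex of the feasible set. List the vertices and price them.
broccoli only: max(3.9/0.7, 156/45) = 5.571 servings → $3.34.
edamame only: max(3.9/2.4, 156/97) = 1.625 servings → $1.79.
salmon only: max(3.9/0.7, 156/26) = 6 servings → $26.70.
broccoli + edamame: intersection lies outside the first quadrant.
broccoli + salmon with both tight: 0.5865 servings and 4.985 servings → $22.53.
edamame + salmon with both tight: 1.418 servings and 0.7091 servings → $4.72.
So the least-cost plan costs $1.79.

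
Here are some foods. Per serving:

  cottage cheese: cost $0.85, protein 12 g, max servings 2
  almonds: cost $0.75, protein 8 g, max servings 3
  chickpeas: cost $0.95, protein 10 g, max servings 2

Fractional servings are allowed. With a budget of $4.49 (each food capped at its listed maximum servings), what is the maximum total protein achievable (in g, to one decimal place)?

53.7 g

Protein per dollar: cottage cheese 14.12, almonds 10.67, chickpeas 10.53.
Take 2 servings of cottage cheese: spends $1.70, +24.0 g protein (running total 24.0 g).
Take 3 servings of almonds: spends $2.25, +24.0 g protein (running total 48.0 g).
Take 0.5684 servings of chickpeas: spends $0.54, +5.7 g protein (running total 53.7 g).
Greedy by best ratio exhausts the cost allowance optimally: 53.7 g.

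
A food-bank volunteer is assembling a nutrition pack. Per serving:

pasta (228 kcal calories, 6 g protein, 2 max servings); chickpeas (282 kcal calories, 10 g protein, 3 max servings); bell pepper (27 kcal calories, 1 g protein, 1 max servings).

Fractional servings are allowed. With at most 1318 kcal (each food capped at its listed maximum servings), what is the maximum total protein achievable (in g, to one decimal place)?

42.7 g

Protein per kcal: bell pepper 0.03704, chickpeas 0.03546, pasta 0.02632.
Take 1 serving of bell pepper: uses 27 kcal, +1.0 g protein (running total 1.0 g).
Take 3 servings of chickpeas: uses 846 kcal, +30.0 g protein (running total 31.0 g).
Take 1.952 servings of pasta: uses 445 kcal, +11.7 g protein (running total 42.7 g).
Filling greedily by protein-per-kcal is optimal for one linear limit, giving 42.7 g.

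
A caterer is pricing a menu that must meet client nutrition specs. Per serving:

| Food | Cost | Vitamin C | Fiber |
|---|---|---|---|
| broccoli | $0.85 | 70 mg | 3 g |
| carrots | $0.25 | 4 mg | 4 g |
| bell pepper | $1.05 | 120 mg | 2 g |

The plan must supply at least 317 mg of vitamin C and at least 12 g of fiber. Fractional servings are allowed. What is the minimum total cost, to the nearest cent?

Compare the cost at each extreme point of the feasible region.
broccoli only: max(317/70, 12/3) = 4.529 servings → $3.85.
carrots only: max(317/4, 12/4) = 79.25 servings → $19.81.
bell pepper only: max(317/120, 12/2) = 6 servings → $6.30.
broccoli + carrots: the both-tight solution has a negative serving — not a feasible corner.
broccoli + bell pepper with both tight: 3.664 servings and 0.5045 servings → $3.64.
carrots + bell pepper with both tight: 1.708 servings and 2.585 servings → $3.14.
The minimum over all feasible corners is $3.14.

$3.14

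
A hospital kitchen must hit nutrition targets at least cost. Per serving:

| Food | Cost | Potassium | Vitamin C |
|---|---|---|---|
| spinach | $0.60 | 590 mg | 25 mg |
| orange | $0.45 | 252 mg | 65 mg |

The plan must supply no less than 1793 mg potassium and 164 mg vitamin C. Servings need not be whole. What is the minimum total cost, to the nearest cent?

$2.14

With two linear requirements the optimum uses one or two foods; enumerate the corners.
spinach only: max(1793/590, 164/25) = 6.56 servings → $3.94.
orange only: max(1793/252, 164/65) = 7.115 servings → $3.20.
spinach + orange with both tight: 2.347 servings and 1.62 servings → $2.14.
The minimum over all feasible corners is $2.14.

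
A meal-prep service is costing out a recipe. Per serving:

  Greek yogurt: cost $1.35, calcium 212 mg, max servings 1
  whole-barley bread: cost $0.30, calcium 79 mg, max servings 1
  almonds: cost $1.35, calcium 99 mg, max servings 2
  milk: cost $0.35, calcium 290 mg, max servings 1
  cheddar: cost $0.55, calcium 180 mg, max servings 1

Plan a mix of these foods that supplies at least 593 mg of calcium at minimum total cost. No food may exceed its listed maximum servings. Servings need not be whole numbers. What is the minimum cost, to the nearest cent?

$1.48

Cost per mg of calcium: milk $0.0012, cheddar $0.0031, whole-barley bread $0.0038, Greek yogurt $0.0064, almonds $0.0136.
Take 1 serving of milk: +290.0 mg calcium for $0.35 (total $0.35, still need 303.0 mg).
Take 1 serving of cheddar: +180.0 mg calcium for $0.55 (total $0.90, still need 123.0 mg).
Take 1 serving of whole-barley bread: +79.0 mg calcium for $0.30 (total $1.20, still need 44.0 mg).
Take 0.2075 servings of Greek yogurt: +44.0 mg calcium for $0.28 (total $1.48, still need 0.0 mg).
Filling from the cheapest source first is optimal under one linear minimum: $1.48.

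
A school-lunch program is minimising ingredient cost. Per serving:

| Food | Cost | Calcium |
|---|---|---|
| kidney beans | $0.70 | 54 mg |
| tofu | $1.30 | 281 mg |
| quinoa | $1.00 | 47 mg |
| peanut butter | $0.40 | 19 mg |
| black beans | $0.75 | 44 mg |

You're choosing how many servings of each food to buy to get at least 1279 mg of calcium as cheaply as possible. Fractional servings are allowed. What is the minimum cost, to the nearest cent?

Cost per mg of calcium: tofu $0.0046, kidney beans $0.0130, black beans $0.0170, peanut butter $0.0211, quinoa $0.0213.
With no serving limits, use only tofu: 1279 mg / 281 mg = 4.552 servings × $1.30 = $5.92.

$5.92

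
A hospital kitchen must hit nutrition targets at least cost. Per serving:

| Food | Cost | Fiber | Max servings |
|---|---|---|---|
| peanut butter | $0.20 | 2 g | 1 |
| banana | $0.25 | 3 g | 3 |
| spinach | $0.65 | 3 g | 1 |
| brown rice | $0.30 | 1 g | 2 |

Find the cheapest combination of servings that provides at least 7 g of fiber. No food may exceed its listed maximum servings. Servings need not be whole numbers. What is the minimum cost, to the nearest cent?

Cost per g of fiber: banana $0.0833, peanut butter $0.1000, spinach $0.2167, brown rice $0.3000.
Take 2.333 servings of banana: +7.0 g fiber for $0.58 (total $0.58, still need 0.0 g).
Greedy by cheapest-per-g is optimal for a single linear constraint, so the minimum cost is $0.58.

$0.58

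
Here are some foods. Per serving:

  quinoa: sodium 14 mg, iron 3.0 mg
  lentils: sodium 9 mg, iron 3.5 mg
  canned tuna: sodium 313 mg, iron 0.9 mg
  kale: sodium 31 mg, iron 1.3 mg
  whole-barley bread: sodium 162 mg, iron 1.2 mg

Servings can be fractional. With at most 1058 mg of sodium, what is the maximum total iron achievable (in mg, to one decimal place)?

411.4 mg

Iron per mg sodium: lentils 0.3889, quinoa 0.2143, kale 0.04194, whole-barley bread 0.007407, canned tuna 0.002875.
With no serving limits, spend the whole sodium allowance on lentils: 1058 mg / 9 mg × 3.5 mg = 411.4 mg.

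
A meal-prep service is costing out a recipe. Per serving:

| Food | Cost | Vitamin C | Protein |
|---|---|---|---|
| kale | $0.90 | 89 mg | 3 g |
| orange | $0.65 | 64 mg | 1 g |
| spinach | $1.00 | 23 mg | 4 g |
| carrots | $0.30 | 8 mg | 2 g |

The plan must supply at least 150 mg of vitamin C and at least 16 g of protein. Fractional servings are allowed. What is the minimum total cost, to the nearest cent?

Minimising a linear cost over {vitamin C ≥ 150, protein ≥ 16, servings ≥ 0} — the optimum is at a vertex, using one or two foods.
kale only: max(150/89, 16/3) = 5.333 servings → $4.80.
orange only: max(150/64, 16/1) = 16 servings → $10.40.
spinach only: max(150/23, 16/4) = 6.522 servings → $6.52.
carrots only: max(150/8, 16/2) = 18.75 servings → $5.62.
kale + orange with both targets exact would need a negative amount; discard.
kale + spinach with both tight: 0.8084 servings and 3.394 servings → $4.12.
kale + carrots with both tight: 1.117 servings and 6.325 servings → $2.90.
orange + spinach with both tight: 0.9957 servings and 3.751 servings → $4.40.
orange + carrots with both tight: 1.433 servings and 7.283 servings → $3.12.
spinach + carrots: intersection lies outside the first quadrant.
So the least-cost plan costs $2.90.

$2.90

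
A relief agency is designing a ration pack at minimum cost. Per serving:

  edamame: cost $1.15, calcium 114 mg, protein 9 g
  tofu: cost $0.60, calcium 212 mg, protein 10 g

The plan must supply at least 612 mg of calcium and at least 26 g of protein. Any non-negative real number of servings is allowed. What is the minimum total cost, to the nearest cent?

This is a tiny linear program; its minimum lies at a vertex of the feasible set. List the vertices and price them.
edamame only: max(612/114, 26/9) = 5.368 servings → $6.17.
tofu only: max(612/212, 26/10) = 2.887 servings → $1.73.
edamame + tofu: intersection lies outside the first quadrant.
So the least-cost plan costs $1.73.

$1.73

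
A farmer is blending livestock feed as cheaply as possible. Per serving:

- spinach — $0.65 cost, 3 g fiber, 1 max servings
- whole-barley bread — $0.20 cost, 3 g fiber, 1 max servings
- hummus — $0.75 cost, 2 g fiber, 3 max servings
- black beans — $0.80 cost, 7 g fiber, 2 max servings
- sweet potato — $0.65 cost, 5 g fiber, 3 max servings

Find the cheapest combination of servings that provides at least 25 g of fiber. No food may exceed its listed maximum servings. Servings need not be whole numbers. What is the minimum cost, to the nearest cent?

Cost per g of fiber: whole-barley bread $0.0667, black beans $0.1143, sweet potato $0.1300, spinach $0.2167, hummus $0.3750.
Take 1 serving of whole-barley bread: +3.0 g fiber for $0.20 (total $0.20, still need 22.0 g).
Take 2 servings of black beans: +14.0 g fiber for $1.60 (total $1.80, still need 8.0 g).
Take 1.6 servings of sweet potato: +8.0 g fiber for $1.04 (total $2.84, still need 0.0 g).
Greedy by cheapest-per-g is optimal for a single linear constraint, so the minimum cost is $2.84.

$2.84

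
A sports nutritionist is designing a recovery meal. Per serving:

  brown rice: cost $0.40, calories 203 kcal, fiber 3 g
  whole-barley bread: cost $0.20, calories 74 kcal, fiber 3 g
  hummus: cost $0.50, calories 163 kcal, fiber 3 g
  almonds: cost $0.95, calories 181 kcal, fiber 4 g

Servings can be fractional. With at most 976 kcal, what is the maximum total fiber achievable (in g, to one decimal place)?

Fiber per kcal: whole-barley bread 0.04054, almonds 0.0221, hummus 0.0184, brown rice 0.01478.
With no serving limits, spend the whole calories allowance on whole-barley bread: 976 kcal / 74 kcal × 3 g = 39.6 g.

39.6 g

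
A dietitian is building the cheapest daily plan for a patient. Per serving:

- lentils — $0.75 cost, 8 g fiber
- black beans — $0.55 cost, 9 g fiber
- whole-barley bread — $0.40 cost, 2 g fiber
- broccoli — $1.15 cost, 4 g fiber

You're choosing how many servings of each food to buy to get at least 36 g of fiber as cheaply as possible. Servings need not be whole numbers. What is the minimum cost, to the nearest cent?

$2.20

Cost per g of fiber: black beans $0.0611, lentils $0.0938, whole-barley bread $0.2000, broccoli $0.2875.
With no serving limits, use only black beans: 36 g / 9 g = 4 servings × $0.55 = $2.20.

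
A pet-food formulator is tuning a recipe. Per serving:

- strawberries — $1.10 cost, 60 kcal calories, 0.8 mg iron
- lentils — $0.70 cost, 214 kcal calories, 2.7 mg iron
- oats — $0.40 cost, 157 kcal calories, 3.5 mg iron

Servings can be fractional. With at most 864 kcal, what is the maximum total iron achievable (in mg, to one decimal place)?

19.3 mg

Iron per kcal: oats 0.02229, strawberries 0.01333, lentils 0.01262.
With no serving limits, spend the whole calories allowance on oats: 864 kcal / 157 kcal × 3.5 mg = 19.3 mg.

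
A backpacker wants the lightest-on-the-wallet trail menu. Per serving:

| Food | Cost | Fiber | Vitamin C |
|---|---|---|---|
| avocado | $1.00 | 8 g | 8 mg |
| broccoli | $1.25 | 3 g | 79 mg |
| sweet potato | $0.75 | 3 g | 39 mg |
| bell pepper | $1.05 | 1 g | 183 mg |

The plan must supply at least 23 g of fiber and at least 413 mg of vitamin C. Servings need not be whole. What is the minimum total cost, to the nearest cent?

$4.86

Check every corner: each single food scaled to meet both minima, and each pair solved so both constraints bind.
avocado only: max(23/8, 413/8) = 51.62 servings → $51.62.
broccoli only: max(23/3, 413/79) = 7.667 servings → $9.58.
sweet potato only: max(23/3, 413/39) = 10.59 servings → $7.94.
bell pepper only: max(23/1, 413/183) = 23 servings → $24.15.
avocado + broccoli with both tight: 0.9507 servings and 5.132 servings → $7.37.
avocado + sweet potato: the both-tight solution has a negative serving — not a feasible corner.
avocado + bell pepper with both tight: 2.607 servings and 2.143 servings → $4.86.
broccoli + sweet potato with both tight: 2.85 servings and 4.817 servings → $7.17.
broccoli + bell pepper: the both-tight solution has a negative serving — not a feasible corner.
sweet potato + bell pepper with both tight: 7.443 servings and 0.6706 servings → $6.29.
So the least-cost plan costs $4.86.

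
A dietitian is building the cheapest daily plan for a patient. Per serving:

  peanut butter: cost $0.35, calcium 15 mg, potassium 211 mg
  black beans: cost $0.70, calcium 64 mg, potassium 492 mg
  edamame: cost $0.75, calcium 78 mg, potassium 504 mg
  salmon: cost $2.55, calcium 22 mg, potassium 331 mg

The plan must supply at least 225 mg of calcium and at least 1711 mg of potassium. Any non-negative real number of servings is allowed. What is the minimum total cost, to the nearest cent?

Two binding constraints pin down two serving amounts, so the optimal mix uses at most two foods. The candidates are each food alone (scaled to the tighter of calcium/potassium) and each pair with both constraints tight.
peanut butter only: max(225/15, 1711/211) = 15 servings → $5.25.
black beans only: max(225/64, 1711/492) = 3.516 servings → $2.46.
edamame only: max(225/78, 1711/504) = 3.395 servings → $2.55.
salmon only: max(225/22, 1711/331) = 10.23 servings → $26.08.
peanut butter + black beans: intersection lies outside the first quadrant.
peanut butter + edamame with both tight: 2.254 servings and 2.451 servings → $2.63.
peanut butter + salmon with both targets exact would need a negative amount; discard.
black beans + edamame with both tight: 3.277 servings and 0.1954 servings → $2.44.
black beans + salmon: the both-tight solution has a negative serving — not a feasible corner.
edamame + salmon with both tight: 2.501 servings and 1.362 servings → $5.35.
Cheapest feasible corner: $2.44.

$2.44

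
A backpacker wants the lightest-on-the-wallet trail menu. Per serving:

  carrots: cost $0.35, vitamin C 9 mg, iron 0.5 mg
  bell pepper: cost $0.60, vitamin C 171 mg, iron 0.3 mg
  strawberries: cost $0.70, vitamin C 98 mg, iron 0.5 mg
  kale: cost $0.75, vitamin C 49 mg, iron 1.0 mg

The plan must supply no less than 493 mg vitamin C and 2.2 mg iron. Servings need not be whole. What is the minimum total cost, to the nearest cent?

With two linear requirements the optimum uses one or two foods; enumerate the corners.
carrots only: max(493/9, 2.2/0.5) = 54.78 servings → $19.17.
bell pepper only: max(493/171, 2.2/0.3) = 7.333 servings → $4.40.
strawberries only: max(493/98, 2.2/0.5) = 5.031 servings → $3.52.
kale only: max(493/49, 2.2/1.0) = 10.06 servings → $7.55.
carrots + bell pepper with both tight: 2.757 servings and 2.738 servings → $2.61.
carrots + strawberries with both targets exact would need a negative amount; discard.
carrots + kale with both targets exact would need a negative amount; discard.
bell pepper + strawberries with both tight: 0.5508 servings and 4.07 servings → $3.18.
bell pepper + kale with both tight: 2.464 servings and 1.461 servings → $2.57.
strawberries + kale with both targets exact would need a negative amount; discard.
The minimum over all feasible corners is $2.57.

$2.57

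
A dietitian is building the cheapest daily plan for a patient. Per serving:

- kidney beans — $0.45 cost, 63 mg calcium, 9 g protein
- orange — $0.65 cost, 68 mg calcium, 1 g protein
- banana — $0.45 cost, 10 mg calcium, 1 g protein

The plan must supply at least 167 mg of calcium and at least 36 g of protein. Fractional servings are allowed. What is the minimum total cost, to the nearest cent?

For a min-cost LP with two ≥-constraints, a basic feasible solution has at most two positive variables.
kidney beans only: max(167/63, 36/9) = 4 servings → $1.80.
orange only: max(167/68, 36/1) = 36 servings → $23.40.
banana only: max(167/10, 36/1) = 36 servings → $16.20.
kidney beans + orange: the both-tight solution has a negative serving — not a feasible corner.
kidney beans + banana with both targets exact would need a negative amount; discard.
orange + banana: intersection lies outside the first quadrant.
The minimum over all feasible corners is $1.80.

$1.80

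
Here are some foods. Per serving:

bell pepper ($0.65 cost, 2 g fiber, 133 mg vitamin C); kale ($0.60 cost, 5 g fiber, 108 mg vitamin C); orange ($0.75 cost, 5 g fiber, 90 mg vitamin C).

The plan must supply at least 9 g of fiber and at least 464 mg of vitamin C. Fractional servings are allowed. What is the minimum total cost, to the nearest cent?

Check every corner: each single food scaled to meet both minima, and each pair solved so both constraints bind.
bell pepper only: max(9/2, 464/133) = 4.5 servings → $2.92.
kale only: max(9/5, 464/108) = 4.296 servings → $2.58.
orange only: max(9/5, 464/90) = 5.156 servings → $3.87.
bell pepper + kale with both tight: 3.002 servings and 0.5991 servings → $2.31.
bell pepper + orange with both tight: 3.113 servings and 0.5546 servings → $2.44.
kale + orange: intersection lies outside the first quadrant.
So the least-cost plan costs $2.31.

$2.31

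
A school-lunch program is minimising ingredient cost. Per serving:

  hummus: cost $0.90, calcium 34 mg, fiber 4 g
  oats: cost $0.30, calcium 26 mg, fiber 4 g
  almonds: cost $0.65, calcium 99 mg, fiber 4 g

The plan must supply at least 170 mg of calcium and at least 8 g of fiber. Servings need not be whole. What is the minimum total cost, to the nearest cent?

The cheapest plan sits at a corner of the feasible region — with two constraints it uses at most two foods.
hummus only: max(170/34, 8/4) = 5 servings → $4.50.
oats only: max(170/26, 8/4) = 6.538 servings → $1.96.
almonds only: max(170/99, 8/4) = 2 servings → $1.30.
hummus + oats: the both-tight solution has a negative serving — not a feasible corner.
hummus + almonds with both tight: 0.4308 servings and 1.569 servings → $1.41.
oats + almonds with both tight: 0.3836 servings and 1.616 servings → $1.17.
Cheapest feasible corner: $1.17.

$1.17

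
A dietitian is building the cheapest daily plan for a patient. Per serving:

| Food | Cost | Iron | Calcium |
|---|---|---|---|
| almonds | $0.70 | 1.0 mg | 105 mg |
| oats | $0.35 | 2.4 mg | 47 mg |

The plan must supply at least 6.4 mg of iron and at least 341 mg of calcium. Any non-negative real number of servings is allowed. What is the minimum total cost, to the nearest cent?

An LP optimum is at a vertex; with two nutrient constraints at most two foods are used. Check each candidate.
almonds only: max(6.4/1.0, 341/105) = 6.4 servings → $4.48.
oats only: max(6.4/2.4, 341/47) = 7.255 servings → $2.54.
almonds + oats with both tight: 2.525 servings and 1.615 servings → $2.33.
So the least-cost plan costs $2.33.

$2.33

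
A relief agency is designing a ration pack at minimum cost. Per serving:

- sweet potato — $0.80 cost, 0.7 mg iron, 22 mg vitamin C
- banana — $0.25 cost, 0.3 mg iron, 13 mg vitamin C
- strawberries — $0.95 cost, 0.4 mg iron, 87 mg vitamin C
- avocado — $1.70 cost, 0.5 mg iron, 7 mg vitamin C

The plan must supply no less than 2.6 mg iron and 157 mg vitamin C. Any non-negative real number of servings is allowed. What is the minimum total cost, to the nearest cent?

$2.56

sweet potato only: max(2.6/0.7, 157/22) = 7.136 servings → $5.71.
banana only: max(2.6/0.3, 157/13) = 12.08 servings → $3.02.
strawberries only: max(2.6/0.4, 157/87) = 6.5 servings → $6.17.
avocado only: max(2.6/0.5, 157/7) = 22.43 servings → $38.13.
sweet potato + banana: the both-tight solution has a negative serving — not a feasible corner.
sweet potato + strawberries with both tight: 3.136 servings and 1.012 servings → $3.47.
sweet potato + avocado with both targets exact would need a negative amount; discard.
banana + strawberries with both tight: 7.818 servings and 0.6364 servings → $2.56.
banana + avocado with both targets exact would need a negative amount; discard.
strawberries + avocado with both tight: 1.482 servings and 4.015 servings → $8.23.
The minimum over all feasible corners is $2.56.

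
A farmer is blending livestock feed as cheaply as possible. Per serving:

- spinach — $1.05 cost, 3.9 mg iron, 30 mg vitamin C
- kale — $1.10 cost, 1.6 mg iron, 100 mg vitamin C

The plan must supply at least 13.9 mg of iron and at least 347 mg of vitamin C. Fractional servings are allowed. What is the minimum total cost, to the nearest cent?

$5.57

A basic optimal solution has at most two foods positive. Try each food alone and each pair with both targets met exactly.
spinach only: max(13.9/3.9, 347/30) = 11.57 servings → $12.14.
kale only: max(13.9/1.6, 347/100) = 8.688 servings → $9.56.
spinach + kale with both tight: 2.441 servings and 2.738 servings → $5.57.
Cheapest feasible corner: $5.57.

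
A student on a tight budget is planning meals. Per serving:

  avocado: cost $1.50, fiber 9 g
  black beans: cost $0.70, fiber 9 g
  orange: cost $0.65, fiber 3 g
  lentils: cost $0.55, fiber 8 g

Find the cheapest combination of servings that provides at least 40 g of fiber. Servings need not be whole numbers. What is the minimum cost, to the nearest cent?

Cost per g of fiber: lentils $0.0688, black beans $0.0778, avocado $0.1667, orange $0.2167.
With no serving limits, use only lentils: 40 g / 8 g = 5 servings × $0.55 = $2.75.

$2.75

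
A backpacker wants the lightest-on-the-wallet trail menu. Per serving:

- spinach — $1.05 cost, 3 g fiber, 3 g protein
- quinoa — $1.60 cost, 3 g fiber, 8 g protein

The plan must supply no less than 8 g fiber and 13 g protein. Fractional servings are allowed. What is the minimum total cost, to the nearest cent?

$3.35

At the optimum either one food covers both requirements or two foods hit both targets exactly; no other combination can be cheaper.
spinach only: max(8/3, 13/3) = 4.333 servings → $4.55.
quinoa only: max(8/3, 13/8) = 2.667 servings → $4.27.
spinach + quinoa with both tight: 1.667 servings and 1 serving → $3.35.
The minimum over all feasible corners is $3.35.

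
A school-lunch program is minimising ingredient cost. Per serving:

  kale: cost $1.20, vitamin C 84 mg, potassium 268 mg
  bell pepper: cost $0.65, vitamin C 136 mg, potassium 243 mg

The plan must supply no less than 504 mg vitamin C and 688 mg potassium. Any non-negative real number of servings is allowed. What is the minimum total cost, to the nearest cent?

kale only: max(504/84, 688/268) = 6 servings → $7.20.
bell pepper only: max(504/136, 688/243) = 3.706 servings → $2.41.
kale + bell pepper: intersection lies outside the first quadrant.
Cheapest feasible corner: $2.41.

$2.41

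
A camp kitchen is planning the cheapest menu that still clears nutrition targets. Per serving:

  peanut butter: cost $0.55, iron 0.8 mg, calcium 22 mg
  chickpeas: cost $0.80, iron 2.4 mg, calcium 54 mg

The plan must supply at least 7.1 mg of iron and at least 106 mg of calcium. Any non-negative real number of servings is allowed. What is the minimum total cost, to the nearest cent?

$2.37

For a min-cost LP with two ≥-constraints, a basic feasible solution has at most two positive variables.
peanut butter only: max(7.1/0.8, 106/22) = 8.875 servings → $4.88.
chickpeas only: max(7.1/2.4, 106/54) = 2.958 servings → $2.37.
peanut butter + chickpeas: intersection lies outside the first quadrant.
Cheapest feasible corner: $2.37.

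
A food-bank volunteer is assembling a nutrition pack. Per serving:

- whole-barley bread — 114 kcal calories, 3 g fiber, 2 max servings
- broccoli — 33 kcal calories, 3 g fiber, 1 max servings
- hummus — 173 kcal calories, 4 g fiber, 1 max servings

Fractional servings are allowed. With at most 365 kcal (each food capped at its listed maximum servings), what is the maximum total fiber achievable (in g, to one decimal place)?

11.4 g

Fiber per kcal: broccoli 0.09091, whole-barley bread 0.02632, hummus 0.02312.
Take 1 serving of broccoli: uses 33 kcal, +3.0 g fiber (running total 3.0 g).
Take 2 servings of whole-barley bread: uses 228 kcal, +6.0 g fiber (running total 9.0 g).
Take 0.6012 servings of hummus: uses 104 kcal, +2.4 g fiber (running total 11.4 g).
Greedy by best ratio exhausts the calories allowance optimally: 11.4 g.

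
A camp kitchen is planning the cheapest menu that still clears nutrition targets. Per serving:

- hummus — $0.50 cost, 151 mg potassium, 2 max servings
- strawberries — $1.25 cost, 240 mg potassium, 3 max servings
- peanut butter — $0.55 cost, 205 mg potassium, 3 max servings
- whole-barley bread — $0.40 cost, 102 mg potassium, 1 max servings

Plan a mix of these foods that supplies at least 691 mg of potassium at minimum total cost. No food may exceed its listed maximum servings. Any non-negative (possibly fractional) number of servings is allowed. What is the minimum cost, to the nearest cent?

$1.90

Cost per mg of potassium: peanut butter $0.0027, hummus $0.0033, whole-barley bread $0.0039, strawberries $0.0052.
Take 3 servings of peanut butter: +615.0 mg potassium for $1.65 (total $1.65, still need 76.0 mg).
Take 0.5033 servings of hummus: +76.0 mg potassium for $0.25 (total $1.90, still need 0.0 mg).
Filling from the cheapest source first is optimal under one linear minimum: $1.90.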